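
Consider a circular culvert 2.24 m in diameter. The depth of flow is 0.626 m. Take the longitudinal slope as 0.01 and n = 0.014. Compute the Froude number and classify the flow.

For a circular section of diameter D = 2.24 m at depth y = 0.626 m, the central angle is θ = 2 arccos(1 − 2y/D) = 2.228 rad. Then A = (D²/8)(θ − sin θ) = 0.9009 m² and P = Dθ/2 = 2.495 m.
Hydraulic radius R = A/P = 0.9009/2.495 = 0.361 m.
V = (1/n) R^(2/3) √S = (1/0.014) × 0.361^(2/3) × √0.01 = 3.621 m/s. Hydraulic depth D_h = A/T = 0.9009/2.01 = 0.4481 m.
Froude number Fr = V/√(g·D_h) = 3.621/√(9.81×0.4481) = 1.73, which is greater than 1, so the flow is supercritical.

supercritical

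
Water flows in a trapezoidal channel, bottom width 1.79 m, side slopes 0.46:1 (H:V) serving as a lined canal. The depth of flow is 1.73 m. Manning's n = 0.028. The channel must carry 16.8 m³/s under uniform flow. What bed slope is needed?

With bottom width b = 1.79 m and side slope z = 0.46: A = (b + zy)y = (1.79 + 0.46×1.73)×1.73 = 4.473 m²; P = b + 2y√(1+z²) = 1.79 + 2×1.73×1.101 = 5.599 m.
Hydraulic radius R = A/P = 4.473/5.599 = 0.799 m.
From Manning's equation, S = [nQ / (1 A R^(2/3))]² = [0.028 × 16.8 / (1 × 4.473 × 0.799^(2/3))]² = 0.0149.

S = 0.0149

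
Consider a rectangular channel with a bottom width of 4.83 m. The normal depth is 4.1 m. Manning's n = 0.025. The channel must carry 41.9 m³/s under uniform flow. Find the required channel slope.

S = 0.0016

Flow area A = b·y = 4.83 × 4.1 = 19.8 m². Wetted perimeter P = b + 2y = 4.83 + 2×4.1 = 13.03 m.
Hydraulic radius R = A/P = 19.8/13.03 = 1.52 m.
From Manning's equation, S = [nQ / (1 A R^(2/3))]² = [0.025 × 41.9 / (1 × 19.8 × 1.52^(2/3))]² = 0.0016.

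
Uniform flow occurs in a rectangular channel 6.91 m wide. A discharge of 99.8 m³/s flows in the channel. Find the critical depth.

y_c = 2.77 m

For a rectangular channel, critical depth y_c = (q²/g)^(1/3) where q = Q/b = 99.8/6.91 = 14.44 m²/s.
So y_c = (14.44²/9.81)^(1/3) = 2.77 m.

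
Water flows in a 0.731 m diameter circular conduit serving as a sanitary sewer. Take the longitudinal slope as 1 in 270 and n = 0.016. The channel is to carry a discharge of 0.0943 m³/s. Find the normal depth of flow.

Manning's equation rearranged: A R^(2/3) = nQ / (1·√S) = 0.016 × 0.0943 / (√0.003704) = 0.02479.
Trying y = 0.161 m: A R^(2/3) = 0.01438 — low.
Trying y = 0.212 m: A R^(2/3) = 0.02478 — matches.

y_n = 0.212 m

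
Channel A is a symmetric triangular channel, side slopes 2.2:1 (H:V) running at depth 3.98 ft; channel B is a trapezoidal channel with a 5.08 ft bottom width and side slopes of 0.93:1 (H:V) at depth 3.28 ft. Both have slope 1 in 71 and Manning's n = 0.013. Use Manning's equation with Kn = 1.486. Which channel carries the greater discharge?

channel A

Channel A: For a triangular section with side slope z = 2.2: A = zy² = 2.2×3.98² = 34.85 ft²; P = 2y√(1+z²) = 2×3.98×2.417 = 19.24 ft. Hydraulic radius R = A/P = 34.85/19.24 = 1.812 ft. Q_A = (1.486/0.013)·34.85·1.812^(2/3)·√0.01408 = 702.6 ft³/s.
Channel B: With bottom width b = 5.08 ft and side slope z = 0.93: A = (b + zy)y = (5.08 + 0.93×3.28)×3.28 = 26.67 ft²; P = b + 2y√(1+z²) = 5.08 + 2×3.28×1.366 = 14.04 ft. Hydraulic radius R = A/P = 26.67/14.04 = 1.9 ft. Q_B = (1.486/0.013)·26.67·1.9^(2/3)·√0.01408 = 554.9 ft³/s.
Q_A = 702.6 ft³/s vs Q_B = 554.9 ft³/s, so channel A carries more.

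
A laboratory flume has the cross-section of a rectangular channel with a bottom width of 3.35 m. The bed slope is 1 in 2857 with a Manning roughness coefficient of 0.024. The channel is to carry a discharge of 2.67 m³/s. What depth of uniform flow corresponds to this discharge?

Manning's equation rearranged: A R^(2/3) = nQ / (1·√S) = 0.024 × 2.67 / (√0.00035) = 3.425.
Trying y = 1.09 m: A R^(2/3) = 2.769 — short.
Trying y = 1.61 m: A R^(2/3) = 4.729 — over.
Trying y = 1.27 m: A R^(2/3) = 3.425 — ≈ 3.425.

y_n = 1.27 m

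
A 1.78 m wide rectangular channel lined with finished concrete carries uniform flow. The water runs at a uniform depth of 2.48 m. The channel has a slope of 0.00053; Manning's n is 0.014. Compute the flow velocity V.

V = 1.24 m/s

Flow area A = b·y = 1.78 × 2.48 = 4.414 m². Wetted perimeter P = b + 2y = 1.78 + 2×2.48 = 6.74 m.
Hydraulic radius R = A/P = 4.414/6.74 = 0.655 m.
From Manning's equation, V = (1/n) R^(2/3) S^(1/2) = (1/0.014) × 0.655^(2/3) × 0.00053^(1/2) = 1.24 m/s.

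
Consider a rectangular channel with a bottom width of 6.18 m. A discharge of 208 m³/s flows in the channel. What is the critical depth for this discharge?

For a rectangular channel, critical depth y_c = (q²/g)^(1/3) where q = Q/b = 208/6.18 = 33.66 m²/s.
So y_c = (33.66²/9.81)^(1/3) = 4.87 m.

y_c = 4.87 m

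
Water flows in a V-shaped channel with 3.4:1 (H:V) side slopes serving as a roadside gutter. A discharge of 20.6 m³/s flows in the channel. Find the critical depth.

At critical depth, Q² T / (g A³) = 1, i.e. A³/T = Q²/g = 20.6²/9.81 = 43.26.
At y = 1.79 m: A³/T = 106.2 — high.
At y = 1.34 m: A³/T = 24.97 — low.
At y = 1.5 m: A³/T = 43.89 — matches.

y_c = 1.5 m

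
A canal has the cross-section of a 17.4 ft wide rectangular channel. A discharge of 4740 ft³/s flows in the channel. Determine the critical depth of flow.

y_c = 13.2 ft

For a rectangular channel, critical depth y_c = (q²/g)^(1/3) where q = Q/b = 4740/17.4 = 272.4 ft²/s.
So y_c = (272.4²/32.2)^(1/3) = 13.2 ft.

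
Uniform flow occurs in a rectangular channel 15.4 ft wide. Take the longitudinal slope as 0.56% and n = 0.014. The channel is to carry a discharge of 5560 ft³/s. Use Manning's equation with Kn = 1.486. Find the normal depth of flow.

y_n = 15.3 ft

Manning's equation rearranged: A R^(2/3) = nQ / (1.486·√S) = 0.014 × 5560 / (1.486 × √0.0056) = 700.
Trying y = 10.9 ft: A R^(2/3) = 458.4 — too small.
Trying y = 18.6 ft: A R^(2/3) = 886.6 — too large.
Trying y = 15.3 ft: A R^(2/3) = 700.1 — ≈ 700.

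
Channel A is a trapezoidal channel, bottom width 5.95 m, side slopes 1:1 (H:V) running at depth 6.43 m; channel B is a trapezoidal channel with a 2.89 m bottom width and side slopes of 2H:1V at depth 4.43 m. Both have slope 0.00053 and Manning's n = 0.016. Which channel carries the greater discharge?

channel A

Channel A: With bottom width b = 5.95 m and side slope z = 1: A = (b + zy)y = (5.95 + 1×6.43)×6.43 = 79.6 m²; P = b + 2y√(1+z²) = 5.95 + 2×6.43×1.414 = 24.14 m. Hydraulic radius R = A/P = 79.6/24.14 = 3.298 m. Q_A = (1/0.016)·79.6·3.298^(2/3)·√0.00053 = 253.8 m³/s.
Channel B: With bottom width b = 2.89 m and side slope z = 2: A = (b + zy)y = (2.89 + 2×4.43)×4.43 = 52.05 m²; P = b + 2y√(1+z²) = 2.89 + 2×4.43×2.236 = 22.7 m. Hydraulic radius R = A/P = 52.05/22.7 = 2.293 m. Q_B = (1/0.016)·52.05·2.293^(2/3)·√0.00053 = 130.2 m³/s.
Q_A = 253.8 m³/s vs Q_B = 130.2 m³/s, so channel A carries more.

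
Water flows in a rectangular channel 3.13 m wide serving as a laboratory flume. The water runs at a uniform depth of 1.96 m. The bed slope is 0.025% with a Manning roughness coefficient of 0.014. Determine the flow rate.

Q = 6.32 m³/s

Flow area A = b·y = 3.13 × 1.96 = 6.135 m². Wetted perimeter P = b + 2y = 3.13 + 2×1.96 = 7.05 m.
Hydraulic radius R = A/P = 6.135/7.05 = 0.8702 m.
Manning's equation: Q = (1/n) A R^(2/3) S^(1/2) = (1/0.014) × 6.135 × 0.8702^(2/3) × 0.00025^(1/2) = 6.32 m³/s.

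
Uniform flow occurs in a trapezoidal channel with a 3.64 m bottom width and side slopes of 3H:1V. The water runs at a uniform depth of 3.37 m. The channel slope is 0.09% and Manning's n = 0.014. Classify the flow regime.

subcritical

With bottom width b = 3.64 m and side slope z = 3: A = (b + zy)y = (3.64 + 3×3.37)×3.37 = 46.34 m²; P = b + 2y√(1+z²) = 3.64 + 2×3.37×3.162 = 24.95 m.
Hydraulic radius R = A/P = 46.34/24.95 = 1.857 m.
V = (1/n) R^(2/3) √S = (1/0.014) × 1.857^(2/3) × √0.0009 = 3.237 m/s. Hydraulic depth D_h = A/T = 46.34/23.86 = 1.942 m.
Froude number Fr = V/√(g·D_h) = 3.237/√(9.81×1.942) = 0.742, which is less than 1, so the flow is subcritical.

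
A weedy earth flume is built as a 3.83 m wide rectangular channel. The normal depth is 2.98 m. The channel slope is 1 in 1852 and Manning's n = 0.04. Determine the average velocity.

Flow area A = b·y = 3.83 × 2.98 = 11.41 m². Wetted perimeter P = b + 2y = 3.83 + 2×2.98 = 9.79 m.
Hydraulic radius R = A/P = 11.41/9.79 = 1.166 m.
From Manning's equation, V = (1/n) R^(2/3) S^(1/2) = (1/0.04) × 1.166^(2/3) × 0.00054^(1/2) = 0.643 m/s.

V = 0.643 m/s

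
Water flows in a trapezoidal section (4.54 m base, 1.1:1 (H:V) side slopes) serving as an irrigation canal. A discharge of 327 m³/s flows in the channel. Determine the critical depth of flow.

y_c = 5.38 m

At critical depth, Q² T / (g A³) = 1, i.e. A³/T = Q²/g = 327²/9.81 = 10900.
Trying y = 5.91 m: A³/T = 15840 — over.
Trying y = 3.66 m: A³/T = 2447 — short.
Trying y = 5.38 m: A³/T = 10880 — matches.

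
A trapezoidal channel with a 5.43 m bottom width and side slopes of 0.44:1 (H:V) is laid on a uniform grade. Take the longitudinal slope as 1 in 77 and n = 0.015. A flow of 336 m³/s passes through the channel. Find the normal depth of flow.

y_n = 3.9 m

Manning's equation rearranged: A R^(2/3) = nQ / (1·√S) = 0.015 × 336 / (√0.01299) = 44.23.
Try y = 4.71 m: A R^(2/3) = 60.63 — over.
Try y = 3.16 m: A R^(2/3) = 31.27 — short.
Try y = 3.9 m: A R^(2/3) = 44.2 — ≈ 44.23.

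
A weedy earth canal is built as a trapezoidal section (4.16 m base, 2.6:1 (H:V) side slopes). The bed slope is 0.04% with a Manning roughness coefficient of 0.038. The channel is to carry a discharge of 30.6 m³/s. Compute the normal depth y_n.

y_n = 3.17 m

Manning's equation rearranged: A R^(2/3) = nQ / (1·√S) = 0.038 × 30.6 / (√0.0004) = 58.14.
Try y = 2.22 m: A R^(2/3) = 26.72 — low.
Try y = 3.75 m: A R^(2/3) = 85.05 — high.
Try y = 3.17 m: A R^(2/3) = 58.21 — matches.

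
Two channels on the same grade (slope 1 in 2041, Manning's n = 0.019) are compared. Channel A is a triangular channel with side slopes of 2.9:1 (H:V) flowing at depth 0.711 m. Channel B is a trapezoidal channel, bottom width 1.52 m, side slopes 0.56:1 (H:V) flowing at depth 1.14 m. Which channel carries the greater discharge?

channel B

Channel A: For a triangular section with side slope z = 2.9: A = zy² = 2.9×0.711² = 1.466 m²; P = 2y√(1+z²) = 2×0.711×3.068 = 4.362 m. Hydraulic radius R = A/P = 1.466/4.362 = 0.3361 m. Q_A = (1/0.019)·1.466·0.3361^(2/3)·√0.00049 = 0.8256 m³/s.
Channel B: With bottom width b = 1.52 m and side slope z = 0.56: A = (b + zy)y = (1.52 + 0.56×1.14)×1.14 = 2.461 m²; P = b + 2y√(1+z²) = 1.52 + 2×1.14×1.146 = 4.133 m. Hydraulic radius R = A/P = 2.461/4.133 = 0.5953 m. Q_B = (1/0.019)·2.461·0.5953^(2/3)·√0.00049 = 2.029 m³/s.
Q_A = 0.8256 m³/s vs Q_B = 2.029 m³/s, so channel B carries more.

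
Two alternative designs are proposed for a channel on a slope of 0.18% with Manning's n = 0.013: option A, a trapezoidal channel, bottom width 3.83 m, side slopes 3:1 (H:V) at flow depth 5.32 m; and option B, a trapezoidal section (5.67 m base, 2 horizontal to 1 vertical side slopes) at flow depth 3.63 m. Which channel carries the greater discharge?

channel A

Channel A: With bottom width b = 3.83 m and side slope z = 3: A = (b + zy)y = (3.83 + 3×5.32)×5.32 = 105.3 m²; P = b + 2y√(1+z²) = 3.83 + 2×5.32×3.162 = 37.48 m. Hydraulic radius R = A/P = 105.3/37.48 = 2.809 m. Q_A = (1/0.013)·105.3·2.809^(2/3)·√0.0018 = 684.1 m³/s.
Channel B: With bottom width b = 5.67 m and side slope z = 2: A = (b + zy)y = (5.67 + 2×3.63)×3.63 = 46.94 m²; P = b + 2y√(1+z²) = 5.67 + 2×3.63×2.236 = 21.9 m. Hydraulic radius R = A/P = 46.94/21.9 = 2.143 m. Q_B = (1/0.013)·46.94·2.143^(2/3)·√0.0018 = 254.6 m³/s.
Q_A = 684.1 m³/s vs Q_B = 254.6 m³/s, so channel A carries more.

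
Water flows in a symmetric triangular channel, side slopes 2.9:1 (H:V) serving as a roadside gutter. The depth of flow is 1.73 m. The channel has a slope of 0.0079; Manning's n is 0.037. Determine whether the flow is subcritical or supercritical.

For a triangular section with side slope z = 2.9: A = zy² = 2.9×1.73² = 8.679 m²; P = 2y√(1+z²) = 2×1.73×3.068 = 10.61 m.
Hydraulic radius R = A/P = 8.679/10.61 = 0.8177 m.
V = (1/n) R^(2/3) √S = (1/0.037) × 0.8177^(2/3) × √0.0079 = 2.101 m/s. Hydraulic depth D_h = A/T = 8.679/10.03 = 0.865 m.
Froude number Fr = V/√(g·D_h) = 2.101/√(9.81×0.865) = 0.721, which is less than 1, so the flow is subcritical.

subcritical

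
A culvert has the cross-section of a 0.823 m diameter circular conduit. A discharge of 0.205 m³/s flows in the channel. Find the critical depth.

y_c = 0.266 m

At critical depth, Q² T / (g A³) = 1, i.e. A³/T = Q²/g = 0.205²/9.81 = 0.004284.
At y = 0.338 m: A³/T = 0.01077 — too large.
At y = 0.184 m: A³/T = 0.001021 — too small.
At y = 0.266 m: A³/T = 0.004278 — close enough.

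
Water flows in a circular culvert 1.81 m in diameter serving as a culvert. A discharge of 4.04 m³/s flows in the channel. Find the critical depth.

At critical depth, Q² T / (g A³) = 1, i.e. A³/T = Q²/g = 4.04²/9.81 = 1.664.
Try y = 1.13 m: A³/T = 2.751 — too large.
Try y = 0.891 m: A³/T = 1.108 — too small.
Try y = 0.991 m: A³/T = 1.664 — matches.

y_c = 0.991 m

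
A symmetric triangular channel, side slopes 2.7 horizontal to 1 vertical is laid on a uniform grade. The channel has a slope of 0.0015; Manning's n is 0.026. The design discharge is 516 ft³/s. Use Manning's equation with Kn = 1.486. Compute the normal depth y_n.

y_n = 6.43 ft

Manning's equation rearranged: A R^(2/3) = nQ / (1.486·√S) = 0.026 × 516 / (1.486 × √0.0015) = 233.1.
Trying y = 5.73 ft: A R^(2/3) = 171.3 — low.
Trying y = 6.43 ft: A R^(2/3) = 233 — ≈ 233.1.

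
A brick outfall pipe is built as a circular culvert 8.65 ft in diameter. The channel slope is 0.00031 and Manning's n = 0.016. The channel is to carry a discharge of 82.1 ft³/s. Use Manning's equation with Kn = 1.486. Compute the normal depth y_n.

Manning's equation rearranged: A R^(2/3) = nQ / (1.486·√S) = 0.016 × 82.1 / (1.486 × √0.00031) = 50.21.
Trying y = 3.08 ft: A R^(2/3) = 26.69 — too small.
Trying y = 5.28 ft: A R^(2/3) = 67.77 — too large.
Trying y = 4.38 ft: A R^(2/3) = 50.2 — matches.

y_n = 4.38 ft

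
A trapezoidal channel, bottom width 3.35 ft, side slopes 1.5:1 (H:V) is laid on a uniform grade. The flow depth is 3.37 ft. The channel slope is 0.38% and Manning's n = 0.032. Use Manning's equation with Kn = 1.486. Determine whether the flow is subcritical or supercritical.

With bottom width b = 3.35 ft and side slope z = 1.5: A = (b + zy)y = (3.35 + 1.5×3.37)×3.37 = 28.32 ft²; P = b + 2y√(1+z²) = 3.35 + 2×3.37×1.803 = 15.5 ft.
Hydraulic radius R = A/P = 28.32/15.5 = 1.827 ft.
V = (1.486/n) R^(2/3) √S = (1.486/0.032) × 1.827^(2/3) × √0.0038 = 4.279 ft/s. Hydraulic depth D_h = A/T = 28.32/13.46 = 2.104 ft.
Froude number Fr = V/√(g·D_h) = 4.279/√(32.2×2.104) = 0.52, which is less than 1, so the flow is subcritical.

subcritical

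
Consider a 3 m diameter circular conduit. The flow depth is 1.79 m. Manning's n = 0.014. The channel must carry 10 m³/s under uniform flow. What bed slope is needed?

For a circular section of diameter D = 3 m at depth y = 1.79 m, the central angle is θ = 2 arccos(1 − 2y/D) = 3.531 rad. Then A = (D²/8)(θ − sin θ) = 4.399 m² and P = Dθ/2 = 5.296 m.
Hydraulic radius R = A/P = 4.399/5.296 = 0.8306 m.
From Manning's equation, S = [nQ / (1 A R^(2/3))]² = [0.014 × 10 / (1 × 4.399 × 0.8306^(2/3))]² = 0.0013.

S = 0.0013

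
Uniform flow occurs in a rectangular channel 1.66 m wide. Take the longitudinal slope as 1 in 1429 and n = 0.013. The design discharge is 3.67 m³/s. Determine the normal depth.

Manning's equation rearranged: A R^(2/3) = nQ / (1·√S) = 0.013 × 3.67 / (√0.0006998) = 1.804.
At y = 1.88 m: A R^(2/3) = 2.16 — high.
At y = 1.31 m: A R^(2/3) = 1.385 — low.
At y = 1.62 m: A R^(2/3) = 1.803 — close enough.

y_n = 1.62 m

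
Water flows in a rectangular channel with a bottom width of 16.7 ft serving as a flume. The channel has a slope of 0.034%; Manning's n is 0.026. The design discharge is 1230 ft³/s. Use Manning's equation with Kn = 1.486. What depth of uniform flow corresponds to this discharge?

Manning's equation rearranged: A R^(2/3) = nQ / (1.486·√S) = 0.026 × 1230 / (1.486 × √0.00034) = 1167.
At y = 26.4 ft: A R^(2/3) = 1511 — too large.
At y = 18.5 ft: A R^(2/3) = 992 — too small.
At y = 21.2 ft: A R^(2/3) = 1168 — matches.

y_n = 21.2 ft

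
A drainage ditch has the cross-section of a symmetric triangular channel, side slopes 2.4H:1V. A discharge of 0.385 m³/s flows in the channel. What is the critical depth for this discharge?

y_c = 0.35 m

At critical depth, Q² T / (g A³) = 1, i.e. A³/T = Q²/g = 0.385²/9.81 = 0.01511.
At y = 0.446 m: A³/T = 0.05082 — high.
At y = 0.272 m: A³/T = 0.004288 — low.
At y = 0.35 m: A³/T = 0.01513 — matches.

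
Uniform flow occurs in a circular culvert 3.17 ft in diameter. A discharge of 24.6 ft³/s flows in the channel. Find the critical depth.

At critical depth, Q² T / (g A³) = 1, i.e. A³/T = Q²/g = 24.6²/32.2 = 18.79.
Try y = 1.08 ft: A³/T = 4.446 — short.
Try y = 1.96 ft: A³/T = 43.67 — over.
Try y = 1.57 ft: A³/T = 18.69 — matches.

y_c = 1.57 ft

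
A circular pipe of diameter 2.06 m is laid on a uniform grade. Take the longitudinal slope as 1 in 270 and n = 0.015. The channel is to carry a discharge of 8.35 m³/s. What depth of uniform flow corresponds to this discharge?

y_n = 1.62 m

Manning's equation rearranged: A R^(2/3) = nQ / (1·√S) = 0.015 × 8.35 / (√0.003704) = 2.058.
Trying y = 1.21 m: A R^(2/3) = 1.392 — low.
Trying y = 1.81 m: A R^(2/3) = 2.255 — high.
Trying y = 1.62 m: A R^(2/3) = 2.057 — matches.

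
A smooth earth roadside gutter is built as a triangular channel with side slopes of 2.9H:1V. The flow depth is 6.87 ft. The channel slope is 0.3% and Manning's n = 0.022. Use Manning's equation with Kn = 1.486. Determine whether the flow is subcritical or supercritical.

For a triangular section with side slope z = 2.9: A = zy² = 2.9×6.87² = 136.9 ft²; P = 2y√(1+z²) = 2×6.87×3.068 = 42.15 ft.
Hydraulic radius R = A/P = 136.9/42.15 = 3.247 ft.
V = (1.486/n) R^(2/3) √S = (1.486/0.022) × 3.247^(2/3) × √0.003 = 8.113 ft/s. Hydraulic depth D_h = A/T = 136.9/39.85 = 3.435 ft.
Froude number Fr = V/√(g·D_h) = 8.113/√(32.2×3.435) = 0.771, which is less than 1, so the flow is subcritical.

subcritical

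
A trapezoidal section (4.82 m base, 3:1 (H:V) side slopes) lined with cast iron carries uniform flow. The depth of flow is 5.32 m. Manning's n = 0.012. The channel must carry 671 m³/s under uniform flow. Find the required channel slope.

S = 0.0013

With bottom width b = 4.82 m and side slope z = 3: A = (b + zy)y = (4.82 + 3×5.32)×5.32 = 110.5 m²; P = b + 2y√(1+z²) = 4.82 + 2×5.32×3.162 = 38.47 m.
Hydraulic radius R = A/P = 110.5/38.47 = 2.874 m.
From Manning's equation, S = [nQ / (1 A R^(2/3))]² = [0.012 × 671 / (1 × 110.5 × 2.874^(2/3))]² = 0.0013.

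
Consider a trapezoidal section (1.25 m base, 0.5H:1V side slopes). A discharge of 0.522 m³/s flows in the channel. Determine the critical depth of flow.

At critical depth, Q² T / (g A³) = 1, i.e. A³/T = Q²/g = 0.522²/9.81 = 0.02778.
Try y = 0.218 m: A³/T = 0.01771 — too small.
Try y = 0.302 m: A³/T = 0.0488 — too large.
Try y = 0.252 m: A³/T = 0.02776 — ≈ 0.02778.

y_c = 0.252 m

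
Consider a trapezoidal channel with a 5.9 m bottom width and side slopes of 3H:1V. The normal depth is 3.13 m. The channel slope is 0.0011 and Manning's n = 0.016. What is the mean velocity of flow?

With bottom width b = 5.9 m and side slope z = 3: A = (b + zy)y = (5.9 + 3×3.13)×3.13 = 47.86 m²; P = b + 2y√(1+z²) = 5.9 + 2×3.13×3.162 = 25.7 m.
Hydraulic radius R = A/P = 47.86/25.7 = 1.862 m.
From Manning's equation, V = (1/n) R^(2/3) S^(1/2) = (1/0.016) × 1.862^(2/3) × 0.0011^(1/2) = 3.14 m/s.

V = 3.14 m/s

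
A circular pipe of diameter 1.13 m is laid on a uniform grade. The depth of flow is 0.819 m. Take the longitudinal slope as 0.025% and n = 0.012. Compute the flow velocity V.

V = 0.64 m/s

For a circular section of diameter D = 1.13 m at depth y = 0.819 m, the central angle is θ = 2 arccos(1 − 2y/D) = 4.074 rad. Then A = (D²/8)(θ − sin θ) = 0.7785 m² and P = Dθ/2 = 2.302 m.
Hydraulic radius R = A/P = 0.7785/2.302 = 0.3382 m.
From Manning's equation, V = (1/n) R^(2/3) S^(1/2) = (1/0.012) × 0.3382^(2/3) × 0.00025^(1/2) = 0.64 m/s.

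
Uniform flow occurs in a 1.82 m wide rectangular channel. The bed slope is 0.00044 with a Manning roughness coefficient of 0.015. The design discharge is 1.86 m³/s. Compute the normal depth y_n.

Manning's equation rearranged: A R^(2/3) = nQ / (1·√S) = 0.015 × 1.86 / (√0.00044) = 1.33.
Trying y = 0.833 m: A R^(2/3) = 0.8702 — too small.
Trying y = 1.32 m: A R^(2/3) = 1.59 — too large.
Trying y = 1.15 m: A R^(2/3) = 1.333 — matches.

y_n = 1.15 m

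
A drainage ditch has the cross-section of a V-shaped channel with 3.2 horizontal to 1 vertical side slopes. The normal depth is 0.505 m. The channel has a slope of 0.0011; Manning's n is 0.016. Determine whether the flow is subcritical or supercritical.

For a triangular section with side slope z = 3.2: A = zy² = 3.2×0.505² = 0.8161 m²; P = 2y√(1+z²) = 2×0.505×3.353 = 3.386 m.
Hydraulic radius R = A/P = 0.8161/3.386 = 0.241 m.
V = (1/n) R^(2/3) √S = (1/0.016) × 0.241^(2/3) × √0.0011 = 0.8028 m/s. Hydraulic depth D_h = A/T = 0.8161/3.232 = 0.2525 m.
Froude number Fr = V/√(g·D_h) = 0.8028/√(9.81×0.2525) = 0.51, which is less than 1, so the flow is subcritical.

subcritical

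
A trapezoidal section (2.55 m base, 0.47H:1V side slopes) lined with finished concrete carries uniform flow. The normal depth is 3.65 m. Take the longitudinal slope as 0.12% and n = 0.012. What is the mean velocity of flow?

With bottom width b = 2.55 m and side slope z = 0.47: A = (b + zy)y = (2.55 + 0.47×3.65)×3.65 = 15.57 m²; P = b + 2y√(1+z²) = 2.55 + 2×3.65×1.105 = 10.62 m.
Hydraulic radius R = A/P = 15.57/10.62 = 1.467 m.
From Manning's equation, V = (1/n) R^(2/3) S^(1/2) = (1/0.012) × 1.467^(2/3) × 0.0012^(1/2) = 3.73 m/s.

V = 3.73 m/s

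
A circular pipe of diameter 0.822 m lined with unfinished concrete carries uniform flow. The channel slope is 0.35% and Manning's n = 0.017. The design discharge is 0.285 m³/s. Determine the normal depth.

Manning's equation rearranged: A R^(2/3) = nQ / (1·√S) = 0.017 × 0.285 / (√0.0035) = 0.0819.
Trying y = 0.264 m: A R^(2/3) = 0.04127 — short.
Trying y = 0.383 m: A R^(2/3) = 0.08183 — close enough.

y_n = 0.383 m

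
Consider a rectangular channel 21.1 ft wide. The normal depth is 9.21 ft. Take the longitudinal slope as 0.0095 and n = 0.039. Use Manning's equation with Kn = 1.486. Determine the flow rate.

Q = 2090 ft³/s

Flow area A = b·y = 21.1 × 9.21 = 194.3 ft². Wetted perimeter P = b + 2y = 21.1 + 2×9.21 = 39.52 ft.
Hydraulic radius R = A/P = 194.3/39.52 = 4.917 ft.
Manning's equation: Q = (1.486/n) A R^(2/3) S^(1/2) = (1.486/0.039) × 194.3 × 4.917^(2/3) × 0.0095^(1/2) = 2090 ft³/s.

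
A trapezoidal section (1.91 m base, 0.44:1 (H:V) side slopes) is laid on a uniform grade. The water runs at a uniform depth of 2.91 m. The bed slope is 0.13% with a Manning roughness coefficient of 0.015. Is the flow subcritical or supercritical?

subcritical

With bottom width b = 1.91 m and side slope z = 0.44: A = (b + zy)y = (1.91 + 0.44×2.91)×2.91 = 9.284 m²; P = b + 2y√(1+z²) = 1.91 + 2×2.91×1.093 = 8.268 m.
Hydraulic radius R = A/P = 9.284/8.268 = 1.123 m.
V = (1/n) R^(2/3) √S = (1/0.015) × 1.123^(2/3) × √0.0013 = 2.597 m/s. Hydraulic depth D_h = A/T = 9.284/4.471 = 2.077 m.
Froude number Fr = V/√(g·D_h) = 2.597/√(9.81×2.077) = 0.575, which is less than 1, so the flow is subcritical.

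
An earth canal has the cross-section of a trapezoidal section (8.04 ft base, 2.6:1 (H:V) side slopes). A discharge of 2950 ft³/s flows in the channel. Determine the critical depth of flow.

At critical depth, Q² T / (g A³) = 1, i.e. A³/T = Q²/g = 2950²/32.2 = 270300.
Trying y = 9.35 ft: A³/T = 488400 — over.
Trying y = 6.21 ft: A³/T = 84010 — short.
Trying y = 8.16 ft: A³/T = 269600 — matches.

y_c = 8.16 ft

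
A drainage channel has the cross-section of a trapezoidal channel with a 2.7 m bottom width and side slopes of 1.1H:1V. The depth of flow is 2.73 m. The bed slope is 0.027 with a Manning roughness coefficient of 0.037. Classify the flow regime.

With bottom width b = 2.7 m and side slope z = 1.1: A = (b + zy)y = (2.7 + 1.1×2.73)×2.73 = 15.57 m²; P = b + 2y√(1+z²) = 2.7 + 2×2.73×1.487 = 10.82 m.
Hydraulic radius R = A/P = 15.57/10.82 = 1.439 m.
V = (1/n) R^(2/3) √S = (1/0.037) × 1.439^(2/3) × √0.027 = 5.661 m/s. Hydraulic depth D_h = A/T = 15.57/8.706 = 1.788 m.
Froude number Fr = V/√(g·D_h) = 5.661/√(9.81×1.788) = 1.35, which is greater than 1, so the flow is supercritical.

supercritical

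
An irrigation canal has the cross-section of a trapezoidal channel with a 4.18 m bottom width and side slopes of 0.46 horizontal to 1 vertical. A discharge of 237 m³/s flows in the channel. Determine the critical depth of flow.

y_c = 5.58 m

At critical depth, Q² T / (g A³) = 1, i.e. A³/T = Q²/g = 237²/9.81 = 5726.
Trying y = 4.92 m: A³/T = 3659 — short.
Trying y = 6.83 m: A³/T = 11950 — over.
Trying y = 5.58 m: A³/T = 5729 — close enough.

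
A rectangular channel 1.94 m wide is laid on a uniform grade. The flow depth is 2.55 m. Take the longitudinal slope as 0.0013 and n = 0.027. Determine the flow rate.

Q = 5.22 m³/s

Flow area A = b·y = 1.94 × 2.55 = 4.947 m². Wetted perimeter P = b + 2y = 1.94 + 2×2.55 = 7.04 m.
Hydraulic radius R = A/P = 4.947/7.04 = 0.7027 m.
Manning's equation: Q = (1/n) A R^(2/3) S^(1/2) = (1/0.027) × 4.947 × 0.7027^(2/3) × 0.0013^(1/2) = 5.22 m³/s.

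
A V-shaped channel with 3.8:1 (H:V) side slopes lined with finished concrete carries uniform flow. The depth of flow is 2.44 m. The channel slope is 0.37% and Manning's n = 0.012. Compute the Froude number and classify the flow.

For a triangular section with side slope z = 3.8: A = zy² = 3.8×2.44² = 22.62 m²; P = 2y√(1+z²) = 2×2.44×3.929 = 19.18 m.
Hydraulic radius R = A/P = 22.62/19.18 = 1.18 m.
V = (1/n) R^(2/3) √S = (1/0.012) × 1.18^(2/3) × √0.0037 = 5.66 m/s. Hydraulic depth D_h = A/T = 22.62/18.54 = 1.22 m.
Froude number Fr = V/√(g·D_h) = 5.66/√(9.81×1.22) = 1.64, which is greater than 1, so the flow is supercritical.

supercritical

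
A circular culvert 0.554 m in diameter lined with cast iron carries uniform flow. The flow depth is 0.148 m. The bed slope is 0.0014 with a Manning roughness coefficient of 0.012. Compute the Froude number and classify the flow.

For a circular section of diameter D = 0.554 m at depth y = 0.148 m, the central angle is θ = 2 arccos(1 − 2y/D) = 2.173 rad. Then A = (D²/8)(θ − sin θ) = 0.05173 m² and P = Dθ/2 = 0.6018 m.
Hydraulic radius R = A/P = 0.05173/0.6018 = 0.08596 m.
V = (1/n) R^(2/3) √S = (1/0.012) × 0.08596^(2/3) × √0.0014 = 0.6073 m/s. Hydraulic depth D_h = A/T = 0.05173/0.4903 = 0.1055 m.
Froude number Fr = V/√(g·D_h) = 0.6073/√(9.81×0.1055) = 0.597, which is less than 1, so the flow is subcritical.

subcritical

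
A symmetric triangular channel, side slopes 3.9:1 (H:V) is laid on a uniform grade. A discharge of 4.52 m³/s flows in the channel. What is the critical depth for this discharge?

y_c = 0.772 m

At critical depth, Q² T / (g A³) = 1, i.e. A³/T = Q²/g = 4.52²/9.81 = 2.083.
Trying y = 0.639 m: A³/T = 0.8102 — too small.
Trying y = 0.863 m: A³/T = 3.64 — too large.
Trying y = 0.772 m: A³/T = 2.085 — close enough.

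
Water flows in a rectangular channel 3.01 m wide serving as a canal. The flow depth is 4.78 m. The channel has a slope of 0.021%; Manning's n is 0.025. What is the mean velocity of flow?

Flow area A = b·y = 3.01 × 4.78 = 14.39 m². Wetted perimeter P = b + 2y = 3.01 + 2×4.78 = 12.57 m.
Hydraulic radius R = A/P = 14.39/12.57 = 1.145 m.
From Manning's equation, V = (1/n) R^(2/3) S^(1/2) = (1/0.025) × 1.145^(2/3) × 0.00021^(1/2) = 0.634 m/s.

V = 0.634 m/s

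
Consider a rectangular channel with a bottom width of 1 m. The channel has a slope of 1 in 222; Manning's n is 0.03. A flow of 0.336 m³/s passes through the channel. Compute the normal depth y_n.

y_n = 0.407 m

Manning's equation rearranged: A R^(2/3) = nQ / (1·√S) = 0.03 × 0.336 / (√0.004505) = 0.1502.
Trying y = 0.338 m: A R^(2/3) = 0.1162 — too small.
Trying y = 0.476 m: A R^(2/3) = 0.1858 — too large.
Trying y = 0.407 m: A R^(2/3) = 0.1503 — close enough.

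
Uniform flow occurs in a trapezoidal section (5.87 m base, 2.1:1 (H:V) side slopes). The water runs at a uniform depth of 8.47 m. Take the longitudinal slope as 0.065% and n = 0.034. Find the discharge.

With bottom width b = 5.87 m and side slope z = 2.1: A = (b + zy)y = (5.87 + 2.1×8.47)×8.47 = 200.4 m²; P = b + 2y√(1+z²) = 5.87 + 2×8.47×2.326 = 45.27 m.
Hydraulic radius R = A/P = 200.4/45.27 = 4.426 m.
Manning's equation: Q = (1/n) A R^(2/3) S^(1/2) = (1/0.034) × 200.4 × 4.426^(2/3) × 0.00065^(1/2) = 405 m³/s.

Q = 405 m³/s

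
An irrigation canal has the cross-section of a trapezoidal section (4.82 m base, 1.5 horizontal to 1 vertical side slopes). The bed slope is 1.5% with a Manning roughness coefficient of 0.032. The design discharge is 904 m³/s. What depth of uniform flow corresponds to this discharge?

Manning's equation rearranged: A R^(2/3) = nQ / (1·√S) = 0.032 × 904 / (√0.015) = 236.2.
At y = 5.69 m: A R^(2/3) = 158 — short.
At y = 7.43 m: A R^(2/3) = 286.5 — over.
At y = 6.82 m: A R^(2/3) = 236.2 — close enough.

y_n = 6.82 m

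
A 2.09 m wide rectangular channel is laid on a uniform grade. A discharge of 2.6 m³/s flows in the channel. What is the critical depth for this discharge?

y_c = 0.54 m

For a rectangular channel, critical depth y_c = (q²/g)^(1/3) where q = Q/b = 2.6/2.09 = 1.244 m²/s.
So y_c = (1.244²/9.81)^(1/3) = 0.54 m.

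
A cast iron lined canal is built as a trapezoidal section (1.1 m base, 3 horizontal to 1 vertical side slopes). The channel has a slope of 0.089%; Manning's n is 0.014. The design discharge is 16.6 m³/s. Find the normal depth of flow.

Manning's equation rearranged: A R^(2/3) = nQ / (1·√S) = 0.014 × 16.6 / (√0.00089) = 7.79.
At y = 1.25 m: A R^(2/3) = 4.657 — low.
At y = 1.94 m: A R^(2/3) = 13.46 — high.
At y = 1.55 m: A R^(2/3) = 7.792 — matches.

y_n = 1.55 m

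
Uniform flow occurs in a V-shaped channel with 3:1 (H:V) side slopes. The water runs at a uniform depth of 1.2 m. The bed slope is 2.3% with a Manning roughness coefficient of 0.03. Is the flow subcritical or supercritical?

supercritical

For a triangular section with side slope z = 3: A = zy² = 3×1.2² = 4.32 m²; P = 2y√(1+z²) = 2×1.2×3.162 = 7.589 m.
Hydraulic radius R = A/P = 4.32/7.589 = 0.5692 m.
V = (1/n) R^(2/3) √S = (1/0.03) × 0.5692^(2/3) × √0.023 = 3.472 m/s. Hydraulic depth D_h = A/T = 4.32/7.2 = 0.6 m.
Froude number Fr = V/√(g·D_h) = 3.472/√(9.81×0.6) = 1.43, which is greater than 1, so the flow is supercritical.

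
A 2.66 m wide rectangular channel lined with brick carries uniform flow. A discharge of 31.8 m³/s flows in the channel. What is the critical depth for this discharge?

y_c = 2.44 m

For a rectangular channel, critical depth y_c = (q²/g)^(1/3) where q = Q/b = 31.8/2.66 = 11.95 m²/s.
So y_c = (11.95²/9.81)^(1/3) = 2.44 m.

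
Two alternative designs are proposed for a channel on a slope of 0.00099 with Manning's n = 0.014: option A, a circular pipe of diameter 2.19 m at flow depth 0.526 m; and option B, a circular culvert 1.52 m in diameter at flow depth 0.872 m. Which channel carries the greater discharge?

Channel A: For a circular section of diameter D = 2.19 m at depth y = 0.526 m, the central angle is θ = 2 arccos(1 − 2y/D) = 2.049 rad. Then A = (D²/8)(θ − sin θ) = 0.6959 m² and P = Dθ/2 = 2.243 m. Hydraulic radius R = A/P = 0.6959/2.243 = 0.3102 m. Q_A = (1/0.014)·0.6959·0.3102^(2/3)·√0.00099 = 0.7167 m³/s.
Channel B: For a circular section of diameter D = 1.52 m at depth y = 0.872 m, the central angle is θ = 2 arccos(1 − 2y/D) = 3.437 rad. Then A = (D²/8)(θ − sin θ) = 1.077 m² and P = Dθ/2 = 2.612 m. Hydraulic radius R = A/P = 1.077/2.612 = 0.4122 m. Q_B = (1/0.014)·1.077·0.4122^(2/3)·√0.00099 = 1.341 m³/s.
Q_A = 0.7167 m³/s vs Q_B = 1.341 m³/s, so channel B carries more.

channel B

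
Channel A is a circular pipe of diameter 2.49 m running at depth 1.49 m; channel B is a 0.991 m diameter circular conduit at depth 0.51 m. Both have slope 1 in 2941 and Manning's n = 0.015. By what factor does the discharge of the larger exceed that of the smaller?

14.9

Channel A: For a circular section of diameter D = 2.49 m at depth y = 1.49 m, the central angle is θ = 2 arccos(1 − 2y/D) = 3.538 rad. Then A = (D²/8)(θ − sin θ) = 3.041 m² and P = Dθ/2 = 4.405 m. Hydraulic radius R = A/P = 3.041/4.405 = 0.6904 m. Q_A = (1/0.015)·3.041·0.6904^(2/3)·√0.00034 = 2.92 m³/s.
Channel B: For a circular section of diameter D = 0.991 m at depth y = 0.51 m, the central angle is θ = 2 arccos(1 − 2y/D) = 3.2 rad. Then A = (D²/8)(θ − sin θ) = 0.4 m² and P = Dθ/2 = 1.586 m. Hydraulic radius R = A/P = 0.4/1.586 = 0.2523 m. Q_B = (1/0.015)·0.4·0.2523^(2/3)·√0.00034 = 0.1963 m³/s.
The larger discharge is 2.92 m³/s and the smaller is 0.1963 m³/s; the ratio is 14.9.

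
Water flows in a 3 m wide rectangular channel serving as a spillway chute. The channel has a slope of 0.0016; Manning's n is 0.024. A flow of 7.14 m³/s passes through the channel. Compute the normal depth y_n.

y_n = 1.67 m

Manning's equation rearranged: A R^(2/3) = nQ / (1·√S) = 0.024 × 7.14 / (√0.0016) = 4.284.
Trying y = 1.14 m: A R^(2/3) = 2.56 — too small.
Trying y = 1.67 m: A R^(2/3) = 4.282 — matches.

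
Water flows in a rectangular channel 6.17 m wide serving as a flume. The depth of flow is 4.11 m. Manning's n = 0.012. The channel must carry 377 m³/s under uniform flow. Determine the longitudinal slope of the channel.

S = 0.015

Flow area A = b·y = 6.17 × 4.11 = 25.36 m². Wetted perimeter P = b + 2y = 6.17 + 2×4.11 = 14.39 m.
Hydraulic radius R = A/P = 25.36/14.39 = 1.762 m.
From Manning's equation, S = [nQ / (1 A R^(2/3))]² = [0.012 × 377 / (1 × 25.36 × 1.762^(2/3))]² = 0.015.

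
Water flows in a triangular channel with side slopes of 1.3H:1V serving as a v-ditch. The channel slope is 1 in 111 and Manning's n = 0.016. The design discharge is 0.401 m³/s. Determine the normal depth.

Manning's equation rearranged: A R^(2/3) = nQ / (1·√S) = 0.016 × 0.401 / (√0.009009) = 0.0676.
Trying y = 0.358 m: A R^(2/3) = 0.04532 — too small.
Trying y = 0.416 m: A R^(2/3) = 0.06764 — matches.

y_n = 0.416 m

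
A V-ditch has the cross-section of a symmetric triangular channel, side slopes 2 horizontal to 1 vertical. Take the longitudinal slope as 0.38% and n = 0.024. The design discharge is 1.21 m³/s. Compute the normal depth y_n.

y_n = 0.711 m

Manning's equation rearranged: A R^(2/3) = nQ / (1·√S) = 0.024 × 1.21 / (√0.0038) = 0.4711.
At y = 0.594 m: A R^(2/3) = 0.2916 — short.
At y = 0.776 m: A R^(2/3) = 0.5948 — over.
At y = 0.711 m: A R^(2/3) = 0.471 — matches.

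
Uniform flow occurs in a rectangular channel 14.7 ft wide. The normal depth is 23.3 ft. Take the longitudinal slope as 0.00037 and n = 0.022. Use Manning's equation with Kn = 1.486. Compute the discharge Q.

Q = 1400 ft³/s

Flow area A = b·y = 14.7 × 23.3 = 342.5 ft². Wetted perimeter P = b + 2y = 14.7 + 2×23.3 = 61.3 ft.
Hydraulic radius R = A/P = 342.5/61.3 = 5.587 ft.
Manning's equation: Q = (1.486/n) A R^(2/3) S^(1/2) = (1.486/0.022) × 342.5 × 5.587^(2/3) × 0.00037^(1/2) = 1400 ft³/s.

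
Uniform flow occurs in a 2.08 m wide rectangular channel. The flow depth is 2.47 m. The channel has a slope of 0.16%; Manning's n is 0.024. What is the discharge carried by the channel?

Q = 6.95 m³/s

Flow area A = b·y = 2.08 × 2.47 = 5.138 m². Wetted perimeter P = b + 2y = 2.08 + 2×2.47 = 7.02 m.
Hydraulic radius R = A/P = 5.138/7.02 = 0.7319 m.
Manning's equation: Q = (1/n) A R^(2/3) S^(1/2) = (1/0.024) × 5.138 × 0.7319^(2/3) × 0.0016^(1/2) = 6.95 m³/s.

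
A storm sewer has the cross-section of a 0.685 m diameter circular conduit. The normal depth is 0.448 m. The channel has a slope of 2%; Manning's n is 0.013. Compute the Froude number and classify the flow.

supercritical

For a circular section of diameter D = 0.685 m at depth y = 0.448 m, the central angle is θ = 2 arccos(1 − 2y/D) = 3.768 rad. Then A = (D²/8)(θ − sin θ) = 0.2554 m² and P = Dθ/2 = 1.29 m.
Hydraulic radius R = A/P = 0.2554/1.29 = 0.1979 m.
V = (1/n) R^(2/3) √S = (1/0.013) × 0.1979^(2/3) × √0.02 = 3.694 m/s. Hydraulic depth D_h = A/T = 0.2554/0.6517 = 0.3919 m.
Froude number Fr = V/√(g·D_h) = 3.694/√(9.81×0.3919) = 1.88, which is greater than 1, so the flow is supercritical.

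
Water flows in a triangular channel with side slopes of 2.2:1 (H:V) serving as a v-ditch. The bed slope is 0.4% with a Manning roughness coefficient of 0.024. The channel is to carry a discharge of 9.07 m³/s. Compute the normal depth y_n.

y_n = 1.44 m

Manning's equation rearranged: A R^(2/3) = nQ / (1·√S) = 0.024 × 9.07 / (√0.004) = 3.442.
Trying y = 1.7 m: A R^(2/3) = 5.359 — over.
Trying y = 1.29 m: A R^(2/3) = 2.567 — short.
Trying y = 1.44 m: A R^(2/3) = 3.442 — matches.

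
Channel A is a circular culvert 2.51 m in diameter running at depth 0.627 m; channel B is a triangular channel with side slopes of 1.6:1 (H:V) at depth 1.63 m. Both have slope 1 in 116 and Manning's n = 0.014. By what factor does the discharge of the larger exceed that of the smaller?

6.7

Channel A: For a circular section of diameter D = 2.51 m at depth y = 0.627 m, the central angle is θ = 2 arccos(1 − 2y/D) = 2.093 rad. Then A = (D²/8)(θ − sin θ) = 0.9663 m² and P = Dθ/2 = 2.627 m. Hydraulic radius R = A/P = 0.9663/2.627 = 0.3678 m. Q_A = (1/0.014)·0.9663·0.3678^(2/3)·√0.008621 = 3.29 m³/s.
Channel B: For a triangular section with side slope z = 1.6: A = zy² = 1.6×1.63² = 4.251 m²; P = 2y√(1+z²) = 2×1.63×1.887 = 6.151 m. Hydraulic radius R = A/P = 4.251/6.151 = 0.6911 m. Q_B = (1/0.014)·4.251·0.6911^(2/3)·√0.008621 = 22.04 m³/s.
The larger discharge is 22.04 m³/s and the smaller is 3.29 m³/s; the ratio is 6.7.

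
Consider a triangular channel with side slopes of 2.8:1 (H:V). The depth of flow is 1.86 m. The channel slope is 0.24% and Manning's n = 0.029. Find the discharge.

Q = 15 m³/s

For a triangular section with side slope z = 2.8: A = zy² = 2.8×1.86² = 9.687 m²; P = 2y√(1+z²) = 2×1.86×2.973 = 11.06 m.
Hydraulic radius R = A/P = 9.687/11.06 = 0.8758 m.
Manning's equation: Q = (1/n) A R^(2/3) S^(1/2) = (1/0.029) × 9.687 × 0.8758^(2/3) × 0.0024^(1/2) = 15 m³/s.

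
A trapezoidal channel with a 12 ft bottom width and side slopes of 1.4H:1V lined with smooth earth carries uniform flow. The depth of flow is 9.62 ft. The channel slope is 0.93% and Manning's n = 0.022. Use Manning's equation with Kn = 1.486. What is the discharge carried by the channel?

With bottom width b = 12 ft and side slope z = 1.4: A = (b + zy)y = (12 + 1.4×9.62)×9.62 = 245 ft²; P = b + 2y√(1+z²) = 12 + 2×9.62×1.72 = 45.1 ft.
Hydraulic radius R = A/P = 245/45.1 = 5.432 ft.
Manning's equation: Q = (1.486/n) A R^(2/3) S^(1/2) = (1.486/0.022) × 245 × 5.432^(2/3) × 0.0093^(1/2) = 4930 ft³/s.

Q = 4930 ft³/s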